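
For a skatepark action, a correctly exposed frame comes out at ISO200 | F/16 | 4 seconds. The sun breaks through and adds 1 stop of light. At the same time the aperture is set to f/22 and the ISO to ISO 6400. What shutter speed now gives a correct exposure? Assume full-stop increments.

Scene light: 1 stop brighter.
Aperture: f/16 → f/22 — 1 stop stopped down (darker).
ISO: 200 → 400 → 800 → 1600 → 3200 → 6400 — 5 stops raised (brighter).
Net so far: 5 stops brighter. Shutter speed: 4 → 2 → 1 → 1/2 → 1/4 → 1/8.

1/8s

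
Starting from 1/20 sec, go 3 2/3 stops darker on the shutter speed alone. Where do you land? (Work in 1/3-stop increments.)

Shutter speed: 1/20 → 1/25 → 1/30 → 1/40 → 1/50 → 1/60 → 1/80 → 1/100 → 1/125 → 1/160 → 1/200 → 1/250 — 3 2/3 stops shorter (darker).

1/250s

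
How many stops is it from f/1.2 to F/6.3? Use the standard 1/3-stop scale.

f/1.2 → f/1.4 → f/1.6 → f/1.8 → f/2 → f/2.2 → f/2.5 → f/2.8 → f/3.2 → f/3.5 → f/4 → f/4.5 → f/5 → f/5.6 → f/6.3 — count the steps: 14 third-stops = 4 2/3 stops.

4 2/3 stops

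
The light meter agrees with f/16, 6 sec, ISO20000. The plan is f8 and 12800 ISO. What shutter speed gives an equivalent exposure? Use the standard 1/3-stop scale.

2.5 s

Aperture: f/16 → f/14 → f/13 → f/11 → f/10 → f/9 → f/8 — 2 stops opened up (brighter).
ISO: 20000 → 16000 → 12800 — 2/3 stop dropped (darker).
Net change so far: 1 1/3 stops brighter. Offset with the shutter speed: 6 → 5 → 4 → 3.2 → 2.5.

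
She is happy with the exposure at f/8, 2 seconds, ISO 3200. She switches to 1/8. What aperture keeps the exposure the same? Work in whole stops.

f/2

Shutter speed: 2 → 1 → 1/2 → 1/4 → 1/8 — 4 stops shorter (darker).
Need 4 stops brighter from the aperture: f/8 → f/5.6 → f/4 → f/2.8 → f/2.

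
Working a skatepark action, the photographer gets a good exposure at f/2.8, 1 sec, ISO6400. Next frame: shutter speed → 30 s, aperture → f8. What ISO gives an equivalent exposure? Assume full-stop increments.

Shutter speed: 1 → 2 → 4 → 8 → 15 → 30 — 5 stops longer (brighter).
Aperture: f/2.8 → f/4 → f/5.6 → f/8 — 3 stops smaller aperture (darker).
Net change so far: 2 stops brighter. Offset with the ISO: 6400 → 3200 → 1600.

ISO 1600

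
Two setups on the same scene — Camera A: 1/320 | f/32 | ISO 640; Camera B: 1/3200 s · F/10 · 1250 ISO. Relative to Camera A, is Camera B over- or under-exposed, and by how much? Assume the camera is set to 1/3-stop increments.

1 stop brighter

Aperture: f/32 → f/29 → f/25 → f/22 → f/20 → f/18 → f/16 → f/14 → f/13 → f/11 → f/10 — 3 1/3 stops wider (brighter).
Shutter speed: 1/320 → 1/400 → 1/500 → 1/640 → 1/800 → 1/1000 → 1/1250 → 1/1600 → 1/2000 → 1/2500 → 1/3200 — 3 1/3 stops faster (darker).
ISO: 640 → 800 → 1000 → 1250 — 1 stop higher (brighter).
Net: +3 1/3 −3 1/3 +1 = +1 stop.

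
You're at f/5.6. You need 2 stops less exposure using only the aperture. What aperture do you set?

f/11

Aperture: f/5.6 → f/8 → f/11 — 2 stops narrower (darker).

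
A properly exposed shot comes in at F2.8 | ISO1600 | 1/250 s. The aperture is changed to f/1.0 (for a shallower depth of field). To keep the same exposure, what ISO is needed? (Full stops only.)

ISO 200

Aperture: f/2.8 → f/2 → f/1.4 → f/1.0 — 3 stops wider (brighter).
Need 3 stops darker from the ISO: 1600 → 800 → 400 → 200.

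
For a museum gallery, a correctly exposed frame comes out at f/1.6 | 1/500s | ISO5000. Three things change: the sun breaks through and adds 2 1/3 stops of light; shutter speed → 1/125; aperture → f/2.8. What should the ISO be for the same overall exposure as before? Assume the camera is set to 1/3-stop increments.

Scene light: 2 1/3 stops brighter.
Shutter speed: 1/500 → 1/400 → 1/320 → 1/250 → 1/200 → 1/160 → 1/125 — 2 stops longer (brighter).
Aperture: f/1.6 → f/1.8 → f/2 → f/2.2 → f/2.5 → f/2.8 — 1 2/3 stops smaller aperture (darker).
Net so far: 2 2/3 stops brighter. ISO: 5000 → 4000 → 3200 → 2500 → 2000 → 1600 → 1250 → 1000 → 800.

ISO 800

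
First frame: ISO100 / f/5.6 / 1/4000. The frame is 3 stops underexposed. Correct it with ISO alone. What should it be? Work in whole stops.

Underexposed by 3 stops → need 3 stops brighter.
ISO: 100 → 200 → 400 → 800.

ISO 800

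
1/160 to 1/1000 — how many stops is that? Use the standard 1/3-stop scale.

1/160 → 1/200 → 1/250 → 1/320 → 1/400 → 1/500 → 1/640 → 1/800 → 1/1000 — count the steps: 8 third-stops = 2 2/3 stops.

2 2/3 stops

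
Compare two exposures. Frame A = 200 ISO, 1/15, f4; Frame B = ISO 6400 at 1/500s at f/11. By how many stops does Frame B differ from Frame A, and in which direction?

Aperture: f/4 → f/5.6 → f/8 → f/11 — 3 stops smaller aperture (darker).
Shutter speed: 1/15 → 1/30 → 1/60 → 1/125 → 1/250 → 1/500 — 5 stops shorter (darker).
ISO: 200 → 400 → 800 → 1600 → 3200 → 6400 — 5 stops higher (brighter).
Net: −3 −5 +5 = −3 stops.

3 stops darker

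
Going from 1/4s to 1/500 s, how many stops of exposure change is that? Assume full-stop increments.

1/4 → 1/8 → 1/15 → 1/30 → 1/60 → 1/125 → 1/250 → 1/500 — count the steps: 7 stops.

7 stops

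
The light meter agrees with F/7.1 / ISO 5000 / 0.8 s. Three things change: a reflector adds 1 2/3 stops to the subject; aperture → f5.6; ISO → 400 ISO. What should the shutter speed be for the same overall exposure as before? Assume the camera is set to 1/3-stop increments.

2 s

Scene light: 1 2/3 stops brighter.
Aperture: f/7.1 → f/6.3 → f/5.6 — 2/3 stop larger aperture (brighter).
ISO: 5000 → 4000 → 3200 → 2500 → 2000 → 1600 → 1250 → 1000 → 800 → 640 → 500 → 400 — 3 2/3 stops lower (darker).
Net so far: 1 1/3 stops darker. Shutter speed: 0.8 → 1 → 1.3 → 1.6 → 2.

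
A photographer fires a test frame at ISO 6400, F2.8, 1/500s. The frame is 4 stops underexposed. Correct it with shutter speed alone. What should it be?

Underexposed by 4 stops → need 4 stops brighter.
Shutter speed: 1/500 → 1/250 → 1/125 → 1/60 → 1/30.

1/30s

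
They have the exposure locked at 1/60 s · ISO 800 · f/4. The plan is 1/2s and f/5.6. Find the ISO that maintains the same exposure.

Shutter speed: 1/60 → 1/30 → 1/15 → 1/8 → 1/4 → 1/2 — 5 stops slower (brighter).
Aperture: f/4 → f/5.6 — 1 stop narrower (darker).
Net change so far: 4 stops brighter. Offset with the ISO: 800 → 400 → 200 → 100 → 50.

ISO 50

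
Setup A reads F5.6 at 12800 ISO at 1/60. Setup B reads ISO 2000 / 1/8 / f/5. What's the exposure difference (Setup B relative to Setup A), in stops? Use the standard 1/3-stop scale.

2/3 stop brighter

Aperture: f/5.6 → f/5 — 1/3 stop wider (brighter).
Shutter speed: 1/60 → 1/50 → 1/40 → 1/30 → 1/25 → 1/20 → 1/15 → 1/13 → 1/10 → 1/8 — 3 stops longer (brighter).
ISO: 12800 → 10000 → 8000 → 6400 → 5000 → 4000 → 3200 → 2500 → 2000 — 2 2/3 stops lower (darker).
Net: +1/3 +3 −2 2/3 = +2/3 stops.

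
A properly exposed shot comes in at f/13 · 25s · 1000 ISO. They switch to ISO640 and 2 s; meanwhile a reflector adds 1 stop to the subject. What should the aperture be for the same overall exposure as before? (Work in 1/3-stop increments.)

f/4

Scene light: 1 stop brighter.
ISO: 1000 → 800 → 640 — 2/3 stop dropped (darker).
Shutter speed: 25 → 20 → 15 → 13 → 10 → 8 → 6 → 5 → 4 → 3.2 → 2.5 → 2 — 3 2/3 stops faster (darker).
Net so far: 3 1/3 stops darker. Aperture: f/13 → f/11 → f/10 → f/9 → f/8 → f/7.1 → f/6.3 → f/5.6 → f/5 → f/4.5 → f/4.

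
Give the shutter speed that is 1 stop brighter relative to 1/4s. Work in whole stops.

Shutter speed: 1/4 → 1/2 — 1 stop longer (brighter).

1/2s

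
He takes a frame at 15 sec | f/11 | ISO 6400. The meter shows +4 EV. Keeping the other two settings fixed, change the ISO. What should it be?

Overexposed by 4 stops → need 4 stops darker.
ISO: 6400 → 3200 → 1600 → 800 → 400.

ISO 400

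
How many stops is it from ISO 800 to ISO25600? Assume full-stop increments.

800 → 1600 → 3200 → 6400 → 12800 → 25600 — count the steps: 5 stops.

5 stops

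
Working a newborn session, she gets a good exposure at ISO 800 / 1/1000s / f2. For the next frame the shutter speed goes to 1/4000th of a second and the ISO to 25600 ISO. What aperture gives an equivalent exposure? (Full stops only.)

f/5.6

Shutter speed: 1/1000 → 1/2000 → 1/4000 — 2 stops faster (darker).
ISO: 800 → 1600 → 3200 → 6400 → 12800 → 25600 — 5 stops higher (brighter).
Net change so far: 3 stops brighter. Offset with the aperture: f/2 → f/2.8 → f/4 → f/5.6.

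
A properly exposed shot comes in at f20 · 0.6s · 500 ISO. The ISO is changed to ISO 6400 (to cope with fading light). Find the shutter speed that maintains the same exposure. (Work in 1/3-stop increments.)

1/20s

ISO: 500 → 640 → 800 → 1000 → 1250 → 1600 → 2000 → 2500 → 3200 → 4000 → 5000 → 6400 — 3 2/3 stops raised (brighter).
Need 3 2/3 stops darker from the shutter speed: 0.6 → 0.5 → 0.4 → 0.3 → 1/4 → 1/5 → 1/6 → 1/8 → 1/10 → 1/13 → 1/15 → 1/20.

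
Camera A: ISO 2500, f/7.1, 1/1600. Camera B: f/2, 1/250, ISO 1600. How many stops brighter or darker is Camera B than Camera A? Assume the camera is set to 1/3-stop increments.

5 2/3 stops brighter

Aperture: f/7.1 → f/6.3 → f/5.6 → f/5 → f/4.5 → f/4 → f/3.5 → f/3.2 → f/2.8 → f/2.5 → f/2.2 → f/2 — 3 2/3 stops opened up (brighter).
Shutter speed: 1/1600 → 1/1250 → 1/1000 → 1/800 → 1/640 → 1/500 → 1/400 → 1/320 → 1/250 — 2 2/3 stops slower (brighter).
ISO: 2500 → 2000 → 1600 — 2/3 stop lower (darker).
Net: +3 2/3 +2 2/3 −2/3 = +5 2/3 stops.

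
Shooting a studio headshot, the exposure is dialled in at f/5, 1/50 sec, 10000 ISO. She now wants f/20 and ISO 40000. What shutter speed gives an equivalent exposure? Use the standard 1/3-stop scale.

1/13s

Aperture: f/5 → f/5.6 → f/6.3 → f/7.1 → f/8 → f/9 → f/10 → f/11 → f/13 → f/14 → f/16 → f/18 → f/20 — 4 stops smaller aperture (darker).
ISO: 10000 → 12800 → 16000 → 20000 → 25600 → 32000 → 40000 — 2 stops higher (brighter).
Net change so far: 2 stops darker. Offset with the shutter speed: 1/50 → 1/40 → 1/30 → 1/25 → 1/20 → 1/15 → 1/13.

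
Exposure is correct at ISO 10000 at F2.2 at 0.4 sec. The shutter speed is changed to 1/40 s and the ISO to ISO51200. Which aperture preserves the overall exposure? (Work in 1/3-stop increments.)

f/1.2

Shutter speed: 0.4 → 0.3 → 1/4 → 1/5 → 1/6 → 1/8 → 1/10 → 1/13 → 1/15 → 1/20 → 1/25 → 1/30 → 1/40 — 4 stops shorter (darker).
ISO: 10000 → 12800 → 16000 → 20000 → 25600 → 32000 → 40000 → 51200 — 2 1/3 stops higher (brighter).
Net change so far: 1 2/3 stops darker. Offset with the aperture: f/2.2 → f/2 → f/1.8 → f/1.6 → f/1.4 → f/1.2.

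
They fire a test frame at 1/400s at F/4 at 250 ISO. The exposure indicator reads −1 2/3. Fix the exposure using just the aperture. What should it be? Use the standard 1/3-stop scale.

f/2.2

Underexposed by 1 2/3 stops → need 1 2/3 stops brighter.
Aperture: f/4 → f/3.5 → f/3.2 → f/2.8 → f/2.5 → f/2.2.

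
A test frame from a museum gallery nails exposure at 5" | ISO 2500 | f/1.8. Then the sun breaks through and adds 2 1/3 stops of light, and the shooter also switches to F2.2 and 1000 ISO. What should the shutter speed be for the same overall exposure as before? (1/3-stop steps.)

Scene light: 2 1/3 stops brighter.
Aperture: f/1.8 → f/2 → f/2.2 — 2/3 stop stopped down (darker).
ISO: 2500 → 2000 → 1600 → 1250 → 1000 — 1 1/3 stops lower (darker).
Net so far: 1/3 stop brighter. Shutter speed: 5 → 4.

4 s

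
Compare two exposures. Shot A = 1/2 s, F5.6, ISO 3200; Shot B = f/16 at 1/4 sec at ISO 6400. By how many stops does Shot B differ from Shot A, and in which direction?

Aperture: f/5.6 → f/8 → f/11 → f/16 — 3 stops narrower (darker).
Shutter speed: 1/2 → 1/4 — 1 stop shorter (darker).
ISO: 3200 → 6400 — 1 stop higher (brighter).
Net: −3 −1 +1 = −3 stops.

3 stops darker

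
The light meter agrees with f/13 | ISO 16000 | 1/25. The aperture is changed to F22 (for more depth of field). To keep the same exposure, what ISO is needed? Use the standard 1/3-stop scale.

Aperture: f/13 → f/14 → f/16 → f/18 → f/20 → f/22 — 1 2/3 stops narrower (darker).
Need 1 2/3 stops brighter from the ISO: 16000 → 20000 → 25600 → 32000 → 40000 → 51200.

ISO 51200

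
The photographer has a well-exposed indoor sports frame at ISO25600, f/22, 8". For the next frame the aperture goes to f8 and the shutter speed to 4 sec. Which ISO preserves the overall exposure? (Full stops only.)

Aperture: f/22 → f/16 → f/11 → f/8 — 3 stops wider (brighter).
Shutter speed: 8 → 4 — 1 stop shorter (darker).
Net change so far: 2 stops brighter. Offset with the ISO: 25600 → 12800 → 6400.

ISO 6400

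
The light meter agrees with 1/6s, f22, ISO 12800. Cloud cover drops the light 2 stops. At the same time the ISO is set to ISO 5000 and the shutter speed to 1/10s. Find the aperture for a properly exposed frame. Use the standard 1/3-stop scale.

f/5.6

Scene light: 2 stops darker.
ISO: 12800 → 10000 → 8000 → 6400 → 5000 — 1 1/3 stops lower (darker).
Shutter speed: 1/6 → 1/8 → 1/10 — 2/3 stop faster (darker).
Net so far: 4 stops darker. Aperture: f/22 → f/20 → f/18 → f/16 → f/14 → f/13 → f/11 → f/10 → f/9 → f/8 → f/7.1 → f/6.3 → f/5.6.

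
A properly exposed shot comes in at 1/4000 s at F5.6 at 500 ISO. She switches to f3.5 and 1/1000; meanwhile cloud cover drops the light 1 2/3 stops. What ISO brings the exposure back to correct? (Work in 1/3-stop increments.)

Scene light: 1 2/3 stops darker.
Aperture: f/5.6 → f/5 → f/4.5 → f/4 → f/3.5 — 1 1/3 stops wider (brighter).
Shutter speed: 1/4000 → 1/3200 → 1/2500 → 1/2000 → 1/1600 → 1/1250 → 1/1000 — 2 stops longer (brighter).
Net so far: 1 2/3 stops brighter. ISO: 500 → 400 → 320 → 250 → 200 → 160.

ISO 160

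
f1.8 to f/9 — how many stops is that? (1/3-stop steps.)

4 2/3 stops

f/1.8 → f/2 → f/2.2 → f/2.5 → f/2.8 → f/3.2 → f/3.5 → f/4 → f/4.5 → f/5 → f/5.6 → f/6.3 → f/7.1 → f/8 → f/9 — count the steps: 14 third-stops = 4 2/3 stops.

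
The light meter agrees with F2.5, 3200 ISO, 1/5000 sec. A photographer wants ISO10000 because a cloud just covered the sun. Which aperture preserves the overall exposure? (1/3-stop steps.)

ISO: 3200 → 4000 → 5000 → 6400 → 8000 → 10000 — 1 2/3 stops higher (brighter).
Need 1 2/3 stops darker from the aperture: f/2.5 → f/2.8 → f/3.2 → f/3.5 → f/4 → f/4.5.

f/4.5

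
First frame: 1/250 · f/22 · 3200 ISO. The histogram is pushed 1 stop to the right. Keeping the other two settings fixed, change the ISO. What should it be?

ISO 1600

Overexposed by 1 stop → need 1 stop darker.
ISO: 3200 → 1600.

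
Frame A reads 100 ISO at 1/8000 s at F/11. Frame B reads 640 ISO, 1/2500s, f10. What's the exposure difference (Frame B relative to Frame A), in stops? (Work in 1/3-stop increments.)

Aperture: f/11 → f/10 — 1/3 stop wider (brighter).
Shutter speed: 1/8000 → 1/6400 → 1/5000 → 1/4000 → 1/3200 → 1/2500 — 1 2/3 stops longer (brighter).
ISO: 100 → 125 → 160 → 200 → 250 → 320 → 400 → 500 → 640 — 2 2/3 stops higher (brighter).
Net: +1/3 +1 2/3 +2 2/3 = +4 2/3 stops.

4 2/3 stops brighter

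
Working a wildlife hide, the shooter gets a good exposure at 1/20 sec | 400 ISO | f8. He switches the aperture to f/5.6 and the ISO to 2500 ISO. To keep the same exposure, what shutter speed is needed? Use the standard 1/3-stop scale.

Aperture: f/8 → f/7.1 → f/6.3 → f/5.6 — 1 stop opened up (brighter).
ISO: 400 → 500 → 640 → 800 → 1000 → 1250 → 1600 → 2000 → 2500 — 2 2/3 stops raised (brighter).
Net change so far: 3 2/3 stops brighter. Offset with the shutter speed: 1/20 → 1/25 → 1/30 → 1/40 → 1/50 → 1/60 → 1/80 → 1/100 → 1/125 → 1/160 → 1/200 → 1/250.

1/250s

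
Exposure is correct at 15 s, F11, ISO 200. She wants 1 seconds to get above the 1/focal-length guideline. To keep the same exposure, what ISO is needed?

ISO 3200

Shutter speed: 15 → 8 → 4 → 2 → 1 — 4 stops faster (darker).
Need 4 stops brighter from the ISO: 200 → 400 → 800 → 1600 → 3200.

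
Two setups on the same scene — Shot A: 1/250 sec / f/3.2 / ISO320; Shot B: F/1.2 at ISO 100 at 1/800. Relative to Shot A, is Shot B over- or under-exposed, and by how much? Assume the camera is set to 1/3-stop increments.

2/3 stop darker

Aperture: f/3.2 → f/2.8 → f/2.5 → f/2.2 → f/2 → f/1.8 → f/1.6 → f/1.4 → f/1.2 — 2 2/3 stops wider (brighter).
Shutter speed: 1/250 → 1/320 → 1/400 → 1/500 → 1/640 → 1/800 — 1 2/3 stops faster (darker).
ISO: 320 → 250 → 200 → 160 → 125 → 100 — 1 2/3 stops lower (darker).
Net: +2 2/3 −1 2/3 −1 2/3 = −2/3 stops.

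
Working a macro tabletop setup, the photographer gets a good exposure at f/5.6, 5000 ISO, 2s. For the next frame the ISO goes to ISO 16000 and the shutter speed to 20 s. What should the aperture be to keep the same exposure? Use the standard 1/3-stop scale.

f/32

ISO: 5000 → 6400 → 8000 → 10000 → 12800 → 16000 — 1 2/3 stops higher (brighter).
Shutter speed: 2 → 2.5 → 3.2 → 4 → 5 → 6 → 8 → 10 → 13 → 15 → 20 — 3 1/3 stops longer (brighter).
Net change so far: 5 stops brighter. Offset with the aperture: f/5.6 → f/6.3 → f/7.1 → f/8 → f/9 → f/10 → f/11 → f/13 → f/14 → f/16 → f/18 → f/20 → f/22 → f/25 → f/29 → f/32.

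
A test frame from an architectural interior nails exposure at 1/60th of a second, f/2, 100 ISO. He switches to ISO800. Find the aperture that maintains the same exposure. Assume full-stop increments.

f/5.6

ISO: 100 → 200 → 400 → 800 — 3 stops raised (brighter).
Need 3 stops darker from the aperture: f/2 → f/2.8 → f/4 → f/5.6.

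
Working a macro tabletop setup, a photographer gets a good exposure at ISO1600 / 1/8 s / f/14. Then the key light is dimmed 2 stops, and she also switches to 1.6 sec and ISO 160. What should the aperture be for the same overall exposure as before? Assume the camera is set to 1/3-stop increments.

f/8

Scene light: 2 stops darker.
Shutter speed: 1/8 → 1/6 → 1/5 → 1/4 → 0.3 → 0.4 → 0.5 → 0.6 → 0.8 → 1 → 1.3 → 1.6 — 3 2/3 stops longer (brighter).
ISO: 1600 → 1250 → 1000 → 800 → 640 → 500 → 400 → 320 → 250 → 200 → 160 — 3 1/3 stops lower (darker).
Net so far: 1 2/3 stops darker. Aperture: f/14 → f/13 → f/11 → f/10 → f/9 → f/8.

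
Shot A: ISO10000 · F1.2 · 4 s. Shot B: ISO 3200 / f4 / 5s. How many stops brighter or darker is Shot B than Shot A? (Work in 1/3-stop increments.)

Aperture: f/1.2 → f/1.4 → f/1.6 → f/1.8 → f/2 → f/2.2 → f/2.5 → f/2.8 → f/3.2 → f/3.5 → f/4 — 3 1/3 stops narrower (darker).
Shutter speed: 4 → 5 — 1/3 stop longer (brighter).
ISO: 10000 → 8000 → 6400 → 5000 → 4000 → 3200 — 1 2/3 stops lower (darker).
Net: −3 1/3 +1/3 −1 2/3 = −4 2/3 stops.

4 2/3 stops darker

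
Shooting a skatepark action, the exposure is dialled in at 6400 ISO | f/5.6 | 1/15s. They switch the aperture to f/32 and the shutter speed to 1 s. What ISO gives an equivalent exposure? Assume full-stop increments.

Aperture: f/5.6 → f/8 → f/11 → f/16 → f/22 → f/32 — 5 stops stopped down (darker).
Shutter speed: 1/15 → 1/8 → 1/4 → 1/2 → 1 — 4 stops slower (brighter).
Net change so far: 1 stop darker. Offset with the ISO: 6400 → 12800.

ISO 12800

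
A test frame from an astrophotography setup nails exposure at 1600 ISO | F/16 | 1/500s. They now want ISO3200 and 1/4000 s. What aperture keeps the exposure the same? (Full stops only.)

f/8

ISO: 1600 → 3200 — 1 stop raised (brighter).
Shutter speed: 1/500 → 1/1000 → 1/2000 → 1/4000 — 3 stops shorter (darker).
Net change so far: 2 stops darker. Offset with the aperture: f/16 → f/11 → f/8.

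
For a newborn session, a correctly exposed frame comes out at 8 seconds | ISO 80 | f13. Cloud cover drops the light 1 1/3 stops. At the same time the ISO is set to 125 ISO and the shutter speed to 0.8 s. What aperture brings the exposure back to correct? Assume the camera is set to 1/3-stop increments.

Scene light: 1 1/3 stops darker.
ISO: 80 → 100 → 125 — 2/3 stop raised (brighter).
Shutter speed: 8 → 6 → 5 → 4 → 3.2 → 2.5 → 2 → 1.6 → 1.3 → 1 → 0.8 — 3 1/3 stops shorter (darker).
Net so far: 4 stops darker. Aperture: f/13 → f/11 → f/10 → f/9 → f/8 → f/7.1 → f/6.3 → f/5.6 → f/5 → f/4.5 → f/4 → f/3.5 → f/3.2.

f/3.2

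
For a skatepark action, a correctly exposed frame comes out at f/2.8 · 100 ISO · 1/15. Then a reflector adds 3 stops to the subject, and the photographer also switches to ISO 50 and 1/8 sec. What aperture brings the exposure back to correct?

f/8

Scene light: 3 stops brighter.
ISO: 100 → 50 — 1 stop dropped (darker).
Shutter speed: 1/15 → 1/8 — 1 stop slower (brighter).
Net so far: 3 stops brighter. Aperture: f/2.8 → f/4 → f/5.6 → f/8.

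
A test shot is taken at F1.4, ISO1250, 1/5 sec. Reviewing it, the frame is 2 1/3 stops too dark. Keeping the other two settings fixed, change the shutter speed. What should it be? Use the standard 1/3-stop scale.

1 s

Underexposed by 2 1/3 stops → need 2 1/3 stops brighter.
Shutter speed: 1/5 → 1/4 → 0.3 → 0.4 → 0.5 → 0.6 → 0.8 → 1.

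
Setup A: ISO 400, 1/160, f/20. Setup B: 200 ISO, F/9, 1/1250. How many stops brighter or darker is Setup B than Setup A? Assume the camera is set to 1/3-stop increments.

1 2/3 stops darker

Aperture: f/20 → f/18 → f/16 → f/14 → f/13 → f/11 → f/10 → f/9 — 2 1/3 stops larger aperture (brighter).
Shutter speed: 1/160 → 1/200 → 1/250 → 1/320 → 1/400 → 1/500 → 1/640 → 1/800 → 1/1000 → 1/1250 — 3 stops faster (darker).
ISO: 400 → 320 → 250 → 200 — 1 stop lower (darker).
Net: +2 1/3 −3 −1 = −1 2/3 stops.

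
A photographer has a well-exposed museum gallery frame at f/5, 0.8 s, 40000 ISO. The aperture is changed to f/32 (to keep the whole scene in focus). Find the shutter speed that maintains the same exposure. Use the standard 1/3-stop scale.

Aperture: f/5 → f/5.6 → f/6.3 → f/7.1 → f/8 → f/9 → f/10 → f/11 → f/13 → f/14 → f/16 → f/18 → f/20 → f/22 → f/25 → f/29 → f/32 — 5 1/3 stops smaller aperture (darker).
Need 5 1/3 stops brighter from the shutter speed: 0.8 → 1 → 1.3 → 1.6 → 2 → 2.5 → 3.2 → 4 → 5 → 6 → 8 → 10 → 13 → 15 → 20 → 25 → 30.

30 s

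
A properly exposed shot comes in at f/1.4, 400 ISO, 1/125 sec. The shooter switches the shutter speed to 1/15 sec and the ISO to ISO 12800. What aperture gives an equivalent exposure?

Shutter speed: 1/125 → 1/60 → 1/30 → 1/15 — 3 stops slower (brighter).
ISO: 400 → 800 → 1600 → 3200 → 6400 → 12800 — 5 stops higher (brighter).
Net change so far: 8 stops brighter. Offset with the aperture: f/1.4 → f/2 → f/2.8 → f/4 → f/5.6 → f/8 → f/11 → f/16 → f/22.

f/22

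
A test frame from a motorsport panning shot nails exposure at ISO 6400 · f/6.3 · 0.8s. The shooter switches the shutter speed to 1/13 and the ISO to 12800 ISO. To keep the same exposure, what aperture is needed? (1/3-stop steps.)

f/2.8

Shutter speed: 0.8 → 0.6 → 0.5 → 0.4 → 0.3 → 1/4 → 1/5 → 1/6 → 1/8 → 1/10 → 1/13 — 3 1/3 stops faster (darker).
ISO: 6400 → 8000 → 10000 → 12800 — 1 stop higher (brighter).
Net change so far: 2 1/3 stops darker. Offset with the aperture: f/6.3 → f/5.6 → f/5 → f/4.5 → f/4 → f/3.5 → f/3.2 → f/2.8.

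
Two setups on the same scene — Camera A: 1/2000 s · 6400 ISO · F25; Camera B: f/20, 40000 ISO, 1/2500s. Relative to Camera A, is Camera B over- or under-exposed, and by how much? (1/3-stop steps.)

3 stops brighter

Aperture: f/25 → f/22 → f/20 — 2/3 stop opened up (brighter).
Shutter speed: 1/2000 → 1/2500 — 1/3 stop faster (darker).
ISO: 6400 → 8000 → 10000 → 12800 → 16000 → 20000 → 25600 → 32000 → 40000 — 2 2/3 stops higher (brighter).
Net: +2/3 −1/3 +2 2/3 = +3 stops.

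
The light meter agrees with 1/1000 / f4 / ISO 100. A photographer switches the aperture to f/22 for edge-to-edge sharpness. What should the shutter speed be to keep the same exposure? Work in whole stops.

1/30s

Aperture: f/4 → f/5.6 → f/8 → f/11 → f/16 → f/22 — 5 stops smaller aperture (darker).
Need 5 stops brighter from the shutter speed: 1/1000 → 1/500 → 1/250 → 1/125 → 1/60 → 1/30.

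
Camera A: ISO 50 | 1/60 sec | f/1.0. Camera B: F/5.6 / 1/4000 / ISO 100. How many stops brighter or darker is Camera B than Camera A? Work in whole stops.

10 stops darker

Aperture: f/1.0 → f/1.4 → f/2 → f/2.8 → f/4 → f/5.6 — 5 stops smaller aperture (darker).
Shutter speed: 1/60 → 1/125 → 1/250 → 1/500 → 1/1000 → 1/2000 → 1/4000 — 6 stops shorter (darker).
ISO: 50 → 100 — 1 stop higher (brighter).
Net: −5 −6 +1 = −10 stops.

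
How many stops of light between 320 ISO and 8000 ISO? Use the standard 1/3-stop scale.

320 → 400 → 500 → 640 → 800 → 1000 → 1250 → 1600 → 2000 → 2500 → 3200 → 4000 → 5000 → 6400 → 8000 — count the steps: 14 third-stops = 4 2/3 stops.

4 2/3 stops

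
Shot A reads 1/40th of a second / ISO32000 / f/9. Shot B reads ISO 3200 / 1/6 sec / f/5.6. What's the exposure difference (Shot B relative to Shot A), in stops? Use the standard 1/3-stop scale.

Aperture: f/9 → f/8 → f/7.1 → f/6.3 → f/5.6 — 1 1/3 stops wider (brighter).
Shutter speed: 1/40 → 1/30 → 1/25 → 1/20 → 1/15 → 1/13 → 1/10 → 1/8 → 1/6 — 2 2/3 stops longer (brighter).
ISO: 32000 → 25600 → 20000 → 16000 → 12800 → 10000 → 8000 → 6400 → 5000 → 4000 → 3200 — 3 1/3 stops dropped (darker).
Net: +1 1/3 +2 2/3 −3 1/3 = +2/3 stops.

2/3 stop brighter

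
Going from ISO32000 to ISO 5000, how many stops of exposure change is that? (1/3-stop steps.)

2 2/3 stops

32000 → 25600 → 20000 → 16000 → 12800 → 10000 → 8000 → 6400 → 5000 — count the steps: 8 third-stops = 2 2/3 stops.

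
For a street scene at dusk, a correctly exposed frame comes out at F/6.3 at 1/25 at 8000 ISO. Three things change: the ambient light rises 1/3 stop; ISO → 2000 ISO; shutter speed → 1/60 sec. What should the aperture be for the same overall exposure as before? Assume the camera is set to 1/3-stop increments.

Scene light: 1/3 stop brighter.
ISO: 8000 → 6400 → 5000 → 4000 → 3200 → 2500 → 2000 — 2 stops dropped (darker).
Shutter speed: 1/25 → 1/30 → 1/40 → 1/50 → 1/60 — 1 1/3 stops faster (darker).
Net so far: 3 stops darker. Aperture: f/6.3 → f/5.6 → f/5 → f/4.5 → f/4 → f/3.5 → f/3.2 → f/2.8 → f/2.5 → f/2.2.

f/2.2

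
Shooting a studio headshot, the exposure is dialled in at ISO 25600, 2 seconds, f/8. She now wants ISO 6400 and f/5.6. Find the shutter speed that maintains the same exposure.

ISO: 25600 → 12800 → 6400 — 2 stops lower (darker).
Aperture: f/8 → f/5.6 — 1 stop larger aperture (brighter).
Net change so far: 1 stop darker. Offset with the shutter speed: 2 → 4.

4 s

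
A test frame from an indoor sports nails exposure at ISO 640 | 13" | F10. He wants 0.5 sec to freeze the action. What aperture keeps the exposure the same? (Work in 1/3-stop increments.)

Shutter speed: 13 → 10 → 8 → 6 → 5 → 4 → 3.2 → 2.5 → 2 → 1.6 → 1.3 → 1 → 0.8 → 0.6 → 0.5 — 4 2/3 stops faster (darker).
Need 4 2/3 stops brighter from the aperture: f/10 → f/9 → f/8 → f/7.1 → f/6.3 → f/5.6 → f/5 → f/4.5 → f/4 → f/3.5 → f/3.2 → f/2.8 → f/2.5 → f/2.2 → f/2.

f/2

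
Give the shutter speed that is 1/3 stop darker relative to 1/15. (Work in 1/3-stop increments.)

Shutter speed: 1/15 → 1/20 — 1/3 stop shorter (darker).

1/20s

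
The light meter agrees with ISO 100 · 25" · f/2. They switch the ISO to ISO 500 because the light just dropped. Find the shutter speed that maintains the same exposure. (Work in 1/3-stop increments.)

5 s

ISO: 100 → 125 → 160 → 200 → 250 → 320 → 400 → 500 — 2 1/3 stops higher (brighter).
Need 2 1/3 stops darker from the shutter speed: 25 → 20 → 15 → 13 → 10 → 8 → 6 → 5.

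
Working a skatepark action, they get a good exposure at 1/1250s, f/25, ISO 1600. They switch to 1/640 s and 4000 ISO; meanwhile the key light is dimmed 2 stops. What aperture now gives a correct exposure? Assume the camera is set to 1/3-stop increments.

Scene light: 2 stops darker.
Shutter speed: 1/1250 → 1/1000 → 1/800 → 1/640 — 1 stop slower (brighter).
ISO: 1600 → 2000 → 2500 → 3200 → 4000 — 1 1/3 stops higher (brighter).
Net so far: 1/3 stop brighter. Aperture: f/25 → f/29.

f/29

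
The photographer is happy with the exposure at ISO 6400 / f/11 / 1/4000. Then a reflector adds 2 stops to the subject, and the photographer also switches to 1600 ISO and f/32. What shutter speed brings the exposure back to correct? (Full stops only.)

Scene light: 2 stops brighter.
ISO: 6400 → 3200 → 1600 — 2 stops lower (darker).
Aperture: f/11 → f/16 → f/22 → f/32 — 3 stops smaller aperture (darker).
Net so far: 3 stops darker. Shutter speed: 1/4000 → 1/2000 → 1/1000 → 1/500.

1/500s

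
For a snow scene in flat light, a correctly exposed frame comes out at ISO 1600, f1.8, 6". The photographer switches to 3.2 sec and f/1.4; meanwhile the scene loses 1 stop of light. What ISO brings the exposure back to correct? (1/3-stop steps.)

Scene light: 1 stop darker.
Shutter speed: 6 → 5 → 4 → 3.2 — 1 stop shorter (darker).
Aperture: f/1.8 → f/1.6 → f/1.4 — 2/3 stop larger aperture (brighter).
Net so far: 1 1/3 stops darker. ISO: 1600 → 2000 → 2500 → 3200 → 4000.

ISO 4000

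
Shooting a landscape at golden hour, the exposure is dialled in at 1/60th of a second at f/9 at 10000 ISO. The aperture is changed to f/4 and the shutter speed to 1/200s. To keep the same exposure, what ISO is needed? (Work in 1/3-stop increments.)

ISO 6400

Aperture: f/9 → f/8 → f/7.1 → f/6.3 → f/5.6 → f/5 → f/4.5 → f/4 — 2 1/3 stops opened up (brighter).
Shutter speed: 1/60 → 1/80 → 1/100 → 1/125 → 1/160 → 1/200 — 1 2/3 stops faster (darker).
Net change so far: 2/3 stop brighter. Offset with the ISO: 10000 → 8000 → 6400.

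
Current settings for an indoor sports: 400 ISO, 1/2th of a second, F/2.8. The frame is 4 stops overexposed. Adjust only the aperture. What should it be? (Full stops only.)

f/11

Overexposed by 4 stops → need 4 stops darker.
Aperture: f/2.8 → f/4 → f/5.6 → f/8 → f/11.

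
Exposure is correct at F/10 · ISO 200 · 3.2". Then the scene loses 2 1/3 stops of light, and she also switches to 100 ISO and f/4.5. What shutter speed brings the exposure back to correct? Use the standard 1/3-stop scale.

6 s

Scene light: 2 1/3 stops darker.
ISO: 200 → 160 → 125 → 100 — 1 stop lower (darker).
Aperture: f/10 → f/9 → f/8 → f/7.1 → f/6.3 → f/5.6 → f/5 → f/4.5 — 2 1/3 stops larger aperture (brighter).
Net so far: 1 stop darker. Shutter speed: 3.2 → 4 → 5 → 6.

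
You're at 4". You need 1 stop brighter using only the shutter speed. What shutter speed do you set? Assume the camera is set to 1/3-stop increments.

Shutter speed: 4 → 5 → 6 → 8 — 1 stop longer (brighter).

8 s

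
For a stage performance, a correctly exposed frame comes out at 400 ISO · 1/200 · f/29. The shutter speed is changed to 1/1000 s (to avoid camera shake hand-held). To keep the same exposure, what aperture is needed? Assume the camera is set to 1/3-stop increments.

Shutter speed: 1/200 → 1/250 → 1/320 → 1/400 → 1/500 → 1/640 → 1/800 → 1/1000 — 2 1/3 stops faster (darker).
Need 2 1/3 stops brighter from the aperture: f/29 → f/25 → f/22 → f/20 → f/18 → f/16 → f/14 → f/13.

f/13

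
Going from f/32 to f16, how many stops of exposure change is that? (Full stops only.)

2 stops

f/32 → f/22 → f/16 — count the steps: 2 stops.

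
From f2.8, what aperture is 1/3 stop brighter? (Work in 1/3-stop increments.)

f/2.5

Aperture: f/2.8 → f/2.5 — 1/3 stop larger aperture (brighter).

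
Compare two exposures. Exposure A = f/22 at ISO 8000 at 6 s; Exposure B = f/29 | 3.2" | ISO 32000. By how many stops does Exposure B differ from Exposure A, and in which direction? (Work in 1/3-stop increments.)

Aperture: f/22 → f/25 → f/29 — 2/3 stop stopped down (darker).
Shutter speed: 6 → 5 → 4 → 3.2 — 1 stop faster (darker).
ISO: 8000 → 10000 → 12800 → 16000 → 20000 → 25600 → 32000 — 2 stops raised (brighter).
Net: −2/3 −1 +2 = +1/3 stops.

1/3 stop brighter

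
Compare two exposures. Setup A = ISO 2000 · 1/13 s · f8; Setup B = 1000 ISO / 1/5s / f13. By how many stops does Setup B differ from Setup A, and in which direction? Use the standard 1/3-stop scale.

1 stop darker

Aperture: f/8 → f/9 → f/10 → f/11 → f/13 — 1 1/3 stops smaller aperture (darker).
Shutter speed: 1/13 → 1/10 → 1/8 → 1/6 → 1/5 — 1 1/3 stops slower (brighter).
ISO: 2000 → 1600 → 1250 → 1000 — 1 stop dropped (darker).
Net: −1 1/3 +1 1/3 −1 = −1 stop.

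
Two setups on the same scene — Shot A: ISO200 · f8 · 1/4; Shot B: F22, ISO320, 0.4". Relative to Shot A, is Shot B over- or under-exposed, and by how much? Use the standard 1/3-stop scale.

Aperture: f/8 → f/9 → f/10 → f/11 → f/13 → f/14 → f/16 → f/18 → f/20 → f/22 — 3 stops narrower (darker).
Shutter speed: 1/4 → 0.3 → 0.4 — 2/3 stop slower (brighter).
ISO: 200 → 250 → 320 — 2/3 stop higher (brighter).
Net: −3 +2/3 +2/3 = −1 2/3 stops.

1 2/3 stops darker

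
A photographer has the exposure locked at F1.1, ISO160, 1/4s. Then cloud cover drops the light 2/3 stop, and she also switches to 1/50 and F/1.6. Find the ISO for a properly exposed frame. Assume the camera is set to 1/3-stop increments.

Scene light: 2/3 stop darker.
Shutter speed: 1/4 → 1/5 → 1/6 → 1/8 → 1/10 → 1/13 → 1/15 → 1/20 → 1/25 → 1/30 → 1/40 → 1/50 — 3 2/3 stops shorter (darker).
Aperture: f/1.1 → f/1.2 → f/1.4 → f/1.6 — 1 stop smaller aperture (darker).
Net so far: 5 1/3 stops darker. ISO: 160 → 200 → 250 → 320 → 400 → 500 → 640 → 800 → 1000 → 1250 → 1600 → 2000 → 2500 → 3200 → 4000 → 5000 → 6400.

ISO 6400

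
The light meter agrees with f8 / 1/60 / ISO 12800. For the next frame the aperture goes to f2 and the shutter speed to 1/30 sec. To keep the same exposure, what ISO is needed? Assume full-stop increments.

Aperture: f/8 → f/5.6 → f/4 → f/2.8 → f/2 — 4 stops wider (brighter).
Shutter speed: 1/60 → 1/30 — 1 stop longer (brighter).
Net change so far: 5 stops brighter. Offset with the ISO: 12800 → 6400 → 3200 → 1600 → 800 → 400.

ISO 400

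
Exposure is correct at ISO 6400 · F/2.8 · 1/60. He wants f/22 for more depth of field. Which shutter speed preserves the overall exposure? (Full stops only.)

1 s

Aperture: f/2.8 → f/4 → f/5.6 → f/8 → f/11 → f/16 → f/22 — 6 stops narrower (darker).
Need 6 stops brighter from the shutter speed: 1/60 → 1/30 → 1/15 → 1/8 → 1/4 → 1/2 → 1.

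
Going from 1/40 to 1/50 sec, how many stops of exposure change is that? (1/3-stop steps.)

1/3 stop

1/40 → 1/50 — count the steps: 1 third-stops = 1/3 stop.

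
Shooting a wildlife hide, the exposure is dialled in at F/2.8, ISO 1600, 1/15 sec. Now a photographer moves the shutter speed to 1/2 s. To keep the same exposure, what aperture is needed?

Shutter speed: 1/15 → 1/8 → 1/4 → 1/2 — 3 stops longer (brighter).
Need 3 stops darker from the aperture: f/2.8 → f/4 → f/5.6 → f/8.

f/8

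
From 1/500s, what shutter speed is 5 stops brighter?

Shutter speed: 1/500 → 1/250 → 1/125 → 1/60 → 1/30 → 1/15 — 5 stops slower (brighter).

1/15s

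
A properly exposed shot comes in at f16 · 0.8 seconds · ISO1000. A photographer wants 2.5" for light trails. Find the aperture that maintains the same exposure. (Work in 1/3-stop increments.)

Shutter speed: 0.8 → 1 → 1.3 → 1.6 → 2 → 2.5 — 1 2/3 stops longer (brighter).
Need 1 2/3 stops darker from the aperture: f/16 → f/18 → f/20 → f/22 → f/25 → f/29.

f/29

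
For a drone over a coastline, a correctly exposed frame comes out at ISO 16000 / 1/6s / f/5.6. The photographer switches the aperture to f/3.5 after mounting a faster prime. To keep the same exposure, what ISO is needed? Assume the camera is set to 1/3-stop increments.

Aperture: f/5.6 → f/5 → f/4.5 → f/4 → f/3.5 — 1 1/3 stops larger aperture (brighter).
Need 1 1/3 stops darker from the ISO: 16000 → 12800 → 10000 → 8000 → 6400.

ISO 6400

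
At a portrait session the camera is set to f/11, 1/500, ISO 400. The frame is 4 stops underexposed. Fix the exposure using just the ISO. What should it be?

ISO 6400

Underexposed by 4 stops → need 4 stops brighter.
ISO: 400 → 800 → 1600 → 3200 → 6400.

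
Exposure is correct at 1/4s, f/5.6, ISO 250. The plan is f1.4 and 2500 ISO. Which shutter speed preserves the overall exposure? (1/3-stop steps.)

Aperture: f/5.6 → f/5 → f/4.5 → f/4 → f/3.5 → f/3.2 → f/2.8 → f/2.5 → f/2.2 → f/2 → f/1.8 → f/1.6 → f/1.4 — 4 stops wider (brighter).
ISO: 250 → 320 → 400 → 500 → 640 → 800 → 1000 → 1250 → 1600 → 2000 → 2500 — 3 1/3 stops raised (brighter).
Net change so far: 7 1/3 stops brighter. Offset with the shutter speed: 1/4 → 1/5 → 1/6 → 1/8 → 1/10 → 1/13 → 1/15 → 1/20 → 1/25 → 1/30 → 1/40 → 1/50 → 1/60 → 1/80 → 1/100 → 1/125 → 1/160 → 1/200 → 1/250 → 1/320 → 1/400 → 1/500 → 1/640.

1/640s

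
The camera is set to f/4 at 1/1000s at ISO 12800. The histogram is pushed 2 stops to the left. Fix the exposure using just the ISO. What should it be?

ISO 51200

Underexposed by 2 stops → need 2 stops brighter.
ISO: 12800 → 25600 → 51200.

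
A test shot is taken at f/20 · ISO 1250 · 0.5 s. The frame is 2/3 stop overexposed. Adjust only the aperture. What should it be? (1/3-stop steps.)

Overexposed by 2/3 stop → need 2/3 stop darker.
Aperture: f/20 → f/22 → f/25.

f/25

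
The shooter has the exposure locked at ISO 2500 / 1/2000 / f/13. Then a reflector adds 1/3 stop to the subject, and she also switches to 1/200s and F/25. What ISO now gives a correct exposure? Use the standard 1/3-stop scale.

Scene light: 1/3 stop brighter.
Shutter speed: 1/2000 → 1/1600 → 1/1250 → 1/1000 → 1/800 → 1/640 → 1/500 → 1/400 → 1/320 → 1/250 → 1/200 — 3 1/3 stops longer (brighter).
Aperture: f/13 → f/14 → f/16 → f/18 → f/20 → f/22 → f/25 — 2 stops smaller aperture (darker).
Net so far: 1 2/3 stops brighter. ISO: 2500 → 2000 → 1600 → 1250 → 1000 → 800.

ISO 800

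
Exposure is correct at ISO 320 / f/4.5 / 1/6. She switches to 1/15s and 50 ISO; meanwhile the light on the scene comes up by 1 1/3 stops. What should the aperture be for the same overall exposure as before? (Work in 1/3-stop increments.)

f/1.8

Scene light: 1 1/3 stops brighter.
Shutter speed: 1/6 → 1/8 → 1/10 → 1/13 → 1/15 — 1 1/3 stops faster (darker).
ISO: 320 → 250 → 200 → 160 → 125 → 100 → 80 → 64 → 50 — 2 2/3 stops dropped (darker).
Net so far: 2 2/3 stops darker. Aperture: f/4.5 → f/4 → f/3.5 → f/3.2 → f/2.8 → f/2.5 → f/2.2 → f/2 → f/1.8.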